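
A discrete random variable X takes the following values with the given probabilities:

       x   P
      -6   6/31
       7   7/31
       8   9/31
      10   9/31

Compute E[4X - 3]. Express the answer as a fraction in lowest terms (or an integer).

607/31

E[4x-3] = (6/31)·(-27) + (7/31)·25 + (9/31)·29 + (9/31)·37
     = 607/31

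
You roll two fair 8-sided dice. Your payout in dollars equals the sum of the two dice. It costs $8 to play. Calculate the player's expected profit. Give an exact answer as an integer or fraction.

Distribution of the sum of the two dice: 2 w.p. 1/64, 3 w.p. 1/32, 4 w.p. 3/64, 5 w.p. 1/16, 6 w.p. 5/64, 7 w.p. 3/32, …
E[payout] = (1/64)·2 + (1/32)·3 + (3/64)·4 + (1/16)·5 + (5/64)·6 + (3/32)·7 + (7/64)·8 + (1/8)·9 + (7/64)·10 + (3/32)·11 + (5/64)·12 + (1/16)·13 + (3/64)·14 + (1/32)·15 + (1/64)·16 = 9
Expected profit = 9 − 8 = 1

$1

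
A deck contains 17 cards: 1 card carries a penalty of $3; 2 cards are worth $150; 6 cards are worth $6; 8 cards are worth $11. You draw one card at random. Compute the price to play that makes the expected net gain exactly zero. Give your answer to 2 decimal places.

E[payout] = (1/17)·(-3) + (2/17)·150 + (6/17)·6 + (8/17)·11 = 421/17
Fair fee = E[payout] = 421/17 ≈ $24.76

$24.76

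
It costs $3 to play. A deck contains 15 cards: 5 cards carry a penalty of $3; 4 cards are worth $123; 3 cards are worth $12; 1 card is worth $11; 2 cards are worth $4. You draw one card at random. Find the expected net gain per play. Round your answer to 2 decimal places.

$32.47

E[payout] = (5/15)·(-3) + (4/15)·123 + (3/15)·12 + (1/15)·11 + (2/15)·4 = 532/15
Expected profit = 532/15 − 3 = 487/15 ≈ $32.47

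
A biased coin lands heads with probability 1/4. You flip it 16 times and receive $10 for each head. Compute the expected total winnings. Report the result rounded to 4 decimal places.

E[#heads] = 16·1/4 = 4 (linearity over flips).
E[winnings] = 10·4 = 40.
≈ 40.0000

$40.0000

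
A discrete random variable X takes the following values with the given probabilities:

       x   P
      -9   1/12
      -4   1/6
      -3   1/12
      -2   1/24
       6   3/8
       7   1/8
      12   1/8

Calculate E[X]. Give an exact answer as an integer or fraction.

23/8

E[X] = (1/12)·(-9) + (1/6)·(-4) + (1/12)·(-3) + (1/24)·(-2) + (3/8)·6 + (1/8)·7 + (1/8)·12
     = 23/8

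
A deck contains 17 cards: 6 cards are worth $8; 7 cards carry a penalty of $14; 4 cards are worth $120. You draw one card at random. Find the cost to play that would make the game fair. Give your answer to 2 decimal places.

E[payout] = (6/17)·8 + (7/17)·(-14) + (4/17)·120 = 430/17
Fair fee = E[payout] = 430/17 ≈ $25.29

$25.29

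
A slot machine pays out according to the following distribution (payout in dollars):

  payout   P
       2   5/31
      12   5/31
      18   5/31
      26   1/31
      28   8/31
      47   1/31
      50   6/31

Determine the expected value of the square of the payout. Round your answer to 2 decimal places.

E[X²] = (5/31)·4 + (5/31)·144 + (5/31)·324 + (1/31)·676 + (8/31)·784 + (1/31)·2209 + (6/31)·2500
     = 26517/31 ≈ 855.39

855.39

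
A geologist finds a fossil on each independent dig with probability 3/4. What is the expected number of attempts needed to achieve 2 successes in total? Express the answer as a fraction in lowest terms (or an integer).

8/3

By linearity (sum of 2 independent geometric waits), E[trials] = 2/p = 2/(3/4) = 8/3.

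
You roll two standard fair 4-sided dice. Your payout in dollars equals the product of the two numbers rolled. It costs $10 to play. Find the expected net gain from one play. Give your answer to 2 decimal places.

-$3.75

Distribution of the product of the two numbers rolled: 1 w.p. 1/16, 2 w.p. 1/8, 3 w.p. 1/8, 4 w.p. 3/16, 6 w.p. 1/8, 8 w.p. 1/8, …
E[payout] = (1/16)·1 + (1/8)·2 + (1/8)·3 + (3/16)·4 + (1/8)·6 + (1/8)·8 + (1/16)·9 + (1/8)·12 + (1/16)·16 = 25/4
Expected profit = 25/4 − 10 = -15/4 ≈ -$3.75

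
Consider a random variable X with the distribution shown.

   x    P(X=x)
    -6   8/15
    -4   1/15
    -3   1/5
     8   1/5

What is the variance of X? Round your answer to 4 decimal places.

28.7822

E[X] = (8/15)·(-6) + (1/15)·(-4) + (1/5)·(-3) + (1/5)·8 = -37/15
E[X²] = (8/15)·36 + (1/15)·16 + (1/5)·9 + (1/5)·64 = 523/15
Var(X) = 523/15 − (-37/15)² = 6476/225 ≈ 28.7822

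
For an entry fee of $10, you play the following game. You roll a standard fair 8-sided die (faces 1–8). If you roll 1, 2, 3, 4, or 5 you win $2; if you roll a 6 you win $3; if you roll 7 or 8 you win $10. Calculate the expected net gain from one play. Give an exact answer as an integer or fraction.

-47/8 dollars

E[payout] = (5/8)·2 + (1/8)·3 + (1/4)·10 = 33/8
Expected profit = 33/8 − 10 = -47/8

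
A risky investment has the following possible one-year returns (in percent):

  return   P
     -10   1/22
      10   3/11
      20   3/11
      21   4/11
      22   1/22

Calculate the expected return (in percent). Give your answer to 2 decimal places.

E[X] = (1/22)·(-10) + (3/11)·10 + (3/11)·20 + (4/11)·21 + (1/22)·22
     = 180/11 ≈ 16.36

16.36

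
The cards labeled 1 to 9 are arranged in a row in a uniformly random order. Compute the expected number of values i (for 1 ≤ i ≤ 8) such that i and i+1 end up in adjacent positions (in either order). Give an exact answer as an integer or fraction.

For each i ∈ {1,…,8}, let Xᵢ = 1 if i and i+1 are adjacent. P(Xᵢ=1) = 2·(9−1)!/9! = 2/9.
By linearity, E[ΣXᵢ] = (8)·(2/9) = 16/9.

16/9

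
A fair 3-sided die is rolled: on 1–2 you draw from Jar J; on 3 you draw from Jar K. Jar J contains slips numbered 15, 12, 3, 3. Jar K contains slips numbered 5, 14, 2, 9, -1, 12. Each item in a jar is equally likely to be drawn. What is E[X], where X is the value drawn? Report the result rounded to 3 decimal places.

E[X | Jar J] = (15 + 12 + 3 + 3)/4 = 33/4
E[X | Jar K] = (5 + 14 + 2 + 9 − 1 + 12)/6 = 41/6
E[X] = (2/3)·33/4 + (1/3)·41/6 = 70/9 ≈ 7.778

7.778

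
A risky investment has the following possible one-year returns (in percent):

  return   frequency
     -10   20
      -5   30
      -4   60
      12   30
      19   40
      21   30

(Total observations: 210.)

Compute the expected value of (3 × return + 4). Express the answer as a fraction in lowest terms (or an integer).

144/7

Total = 210, so P(return=-10) = 20/210, etc.
E[3x+4] = (2/21)·(-26) + (1/7)·(-11) + (2/7)·(-8) + (1/7)·40 + (4/21)·61 + (1/7)·67
     = 144/7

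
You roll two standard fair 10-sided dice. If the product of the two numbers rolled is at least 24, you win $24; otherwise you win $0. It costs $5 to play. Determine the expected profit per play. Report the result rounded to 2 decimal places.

$7.48

E[payout] = (12/25)·0 + (13/25)·24 = 312/25
Expected profit = 312/25 − 5 = 187/25 ≈ $7.48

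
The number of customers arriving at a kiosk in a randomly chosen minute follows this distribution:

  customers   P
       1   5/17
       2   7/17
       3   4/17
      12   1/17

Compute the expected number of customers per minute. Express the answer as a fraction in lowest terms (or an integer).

E[X] = (5/17)·1 + (7/17)·2 + (4/17)·3 + (1/17)·12
     = 43/17

43/17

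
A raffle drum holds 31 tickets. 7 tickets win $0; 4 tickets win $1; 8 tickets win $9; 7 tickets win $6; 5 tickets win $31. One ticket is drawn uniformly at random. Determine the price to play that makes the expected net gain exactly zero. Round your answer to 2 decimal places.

$8.81

E[payout] = (7/31)·0 + (4/31)·1 + (8/31)·9 + (7/31)·6 + (5/31)·31 = 273/31
Fair fee = E[payout] = 273/31 ≈ $8.81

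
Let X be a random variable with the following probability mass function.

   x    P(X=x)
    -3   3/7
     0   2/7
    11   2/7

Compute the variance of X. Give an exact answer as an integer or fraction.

E[X] = (3/7)·(-3) + (2/7)·0 + (2/7)·11 = 13/7
E[X²] = (3/7)·9 + (2/7)·0 + (2/7)·121 = 269/7
Var(X) = 269/7 − (13/7)² = 1714/49

1714/49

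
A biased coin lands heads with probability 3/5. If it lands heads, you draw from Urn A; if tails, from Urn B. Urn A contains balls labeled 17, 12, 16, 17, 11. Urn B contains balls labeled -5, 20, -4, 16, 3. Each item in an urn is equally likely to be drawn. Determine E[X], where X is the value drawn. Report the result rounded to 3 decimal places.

11.160

E[X | Urn A] = (17 + 12 + 16 + 17 + 11)/5 = 73/5
E[X | Urn B] = (-5 + 20 − 4 + 16 + 3)/5 = 6
E[X] = (3/5)·73/5 + (2/5)·6 = 279/25 ≈ 11.160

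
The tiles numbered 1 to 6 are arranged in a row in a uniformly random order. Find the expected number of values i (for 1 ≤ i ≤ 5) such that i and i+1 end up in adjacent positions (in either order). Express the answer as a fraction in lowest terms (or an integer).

5/3

For each i ∈ {1,…,5}, let Xᵢ = 1 if i and i+1 are adjacent. P(Xᵢ=1) = 2·(6−1)!/6! = 2/6.
By linearity, E[ΣXᵢ] = (5)·(2/6) = 5/3.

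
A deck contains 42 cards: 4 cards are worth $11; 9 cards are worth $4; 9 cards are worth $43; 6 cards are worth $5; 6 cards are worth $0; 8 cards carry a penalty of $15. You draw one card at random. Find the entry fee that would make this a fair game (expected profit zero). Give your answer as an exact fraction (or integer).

377/42 dollars

E[payout] = (4/42)·11 + (9/42)·4 + (9/42)·43 + (6/42)·5 + (6/42)·0 + (8/42)·(-15) = 377/42
Fair fee = E[payout] = 377/42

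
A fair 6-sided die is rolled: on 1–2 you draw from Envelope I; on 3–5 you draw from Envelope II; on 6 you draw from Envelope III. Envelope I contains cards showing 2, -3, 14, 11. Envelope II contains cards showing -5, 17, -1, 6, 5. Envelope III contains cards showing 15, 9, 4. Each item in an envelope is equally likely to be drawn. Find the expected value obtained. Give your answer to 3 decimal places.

5.756

E[X | Envelope I] = (2 − 3 + 14 + 11)/4 = 6
E[X | Envelope II] = (-5 + 17 − 1 + 6 + 5)/5 = 22/5
E[X | Envelope III] = (15 + 9 + 4)/3 = 28/3
E[X] = (1/3)·6 + (1/2)·22/5 + (1/6)·28/3 = 259/45 ≈ 5.756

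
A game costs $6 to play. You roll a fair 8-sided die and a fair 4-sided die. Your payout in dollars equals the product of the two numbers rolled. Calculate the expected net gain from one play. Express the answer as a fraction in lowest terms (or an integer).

Distribution of the product of the two numbers rolled: 1 w.p. 1/32, 2 w.p. 1/16, 3 w.p. 1/16, 4 w.p. 3/32, 5 w.p. 1/32, 6 w.p. 3/32, …
E[payout] = (1/32)·1 + (1/16)·2 + (1/16)·3 + (3/32)·4 + (1/32)·5 + (3/32)·6 + (1/32)·7 + (3/32)·8 + (1/32)·9 + (1/32)·10 + (3/32)·12 + (1/32)·14 + (1/32)·15 + (1/16)·16 + (1/32)·18 + (1/32)·20 + (1/32)·21 + (1/16)·24 + (1/32)·28 + (1/32)·32 = 45/4
Expected profit = 45/4 − 6 = 21/4

21/4 dollars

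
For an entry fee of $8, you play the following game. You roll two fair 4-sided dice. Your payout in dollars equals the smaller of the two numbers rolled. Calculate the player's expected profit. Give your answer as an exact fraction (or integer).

Distribution of the smaller of the two numbers rolled: 1 w.p. 7/16, 2 w.p. 5/16, 3 w.p. 3/16, 4 w.p. 1/16
E[payout] = (7/16)·1 + (5/16)·2 + (3/16)·3 + (1/16)·4 = 15/8
Expected profit = 15/8 − 8 = -49/8

-49/8 dollars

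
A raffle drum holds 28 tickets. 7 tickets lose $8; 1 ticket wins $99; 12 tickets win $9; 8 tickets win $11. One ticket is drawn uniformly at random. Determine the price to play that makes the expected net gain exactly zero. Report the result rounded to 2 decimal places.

$8.54

E[payout] = (7/28)·(-8) + (1/28)·99 + (12/28)·9 + (8/28)·11 = 239/28
Fair fee = E[payout] = 239/28 ≈ $8.54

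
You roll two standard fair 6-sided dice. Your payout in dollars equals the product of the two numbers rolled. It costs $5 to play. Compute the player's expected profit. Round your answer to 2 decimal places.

$7.25

Distribution of the product of the two numbers rolled: 1 w.p. 1/36, 2 w.p. 1/18, 3 w.p. 1/18, 4 w.p. 1/12, 5 w.p. 1/18, 6 w.p. 1/9, …
E[payout] = (1/36)·1 + (1/18)·2 + (1/18)·3 + (1/12)·4 + (1/18)·5 + (1/9)·6 + (1/18)·8 + (1/36)·9 + (1/18)·10 + (1/9)·12 + (1/18)·15 + (1/36)·16 + (1/18)·18 + (1/18)·20 + (1/18)·24 + (1/36)·25 + (1/18)·30 + (1/36)·36 = 49/4
Expected profit = 49/4 − 5 = 29/4 ≈ $7.25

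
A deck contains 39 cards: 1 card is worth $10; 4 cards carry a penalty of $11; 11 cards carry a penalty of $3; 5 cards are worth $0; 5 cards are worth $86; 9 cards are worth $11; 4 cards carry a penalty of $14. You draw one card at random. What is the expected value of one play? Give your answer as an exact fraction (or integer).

406/39 dollars

E[payout] = (1/39)·10 + (4/39)·(-11) + (11/39)·(-3) + (5/39)·0 + (5/39)·86 + (9/39)·11 + (4/39)·(-14) = 406/39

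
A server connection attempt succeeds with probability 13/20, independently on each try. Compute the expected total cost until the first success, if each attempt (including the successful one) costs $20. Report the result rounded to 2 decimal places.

E[#attempts] = 1/p = 20/13; E[cost] = 20·20/13 = 400/13.
≈ 30.77

$30.77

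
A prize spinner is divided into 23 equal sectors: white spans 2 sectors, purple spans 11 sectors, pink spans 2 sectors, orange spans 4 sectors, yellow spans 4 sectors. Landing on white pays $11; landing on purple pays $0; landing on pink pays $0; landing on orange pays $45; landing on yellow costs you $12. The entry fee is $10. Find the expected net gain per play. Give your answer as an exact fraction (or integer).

E[payout] = (2/23)·11 + (11/23)·0 + (2/23)·0 + (4/23)·45 + (4/23)·(-12) = 154/23
Expected profit = 154/23 − 10 = -76/23

-76/23 dollars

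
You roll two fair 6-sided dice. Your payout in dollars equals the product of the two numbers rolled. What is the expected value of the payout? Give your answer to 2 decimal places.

Distribution of the product of the two numbers rolled: 1 w.p. 1/36, 2 w.p. 1/18, 3 w.p. 1/18, 4 w.p. 1/12, 5 w.p. 1/18, 6 w.p. 1/9, …
E[payout] = (1/36)·1 + (1/18)·2 + (1/18)·3 + (1/12)·4 + (1/18)·5 + (1/9)·6 + (1/18)·8 + (1/36)·9 + (1/18)·10 + (1/9)·12 + (1/18)·15 + (1/36)·16 + (1/18)·18 + (1/18)·20 + (1/18)·24 + (1/36)·25 + (1/18)·30 + (1/36)·36 = 49/4
≈ $12.25

$12.25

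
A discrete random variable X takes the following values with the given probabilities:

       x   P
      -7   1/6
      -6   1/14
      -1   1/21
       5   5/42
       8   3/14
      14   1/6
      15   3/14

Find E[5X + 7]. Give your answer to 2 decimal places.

38.07

E[5x+7] = (1/6)·(-28) + (1/14)·(-23) + (1/21)·2 + (5/42)·32 + (3/14)·47 + (1/6)·77 + (3/14)·82
     = 533/14 ≈ 38.07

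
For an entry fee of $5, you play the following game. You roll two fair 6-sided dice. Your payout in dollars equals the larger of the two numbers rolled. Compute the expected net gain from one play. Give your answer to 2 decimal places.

-$0.53

Distribution of the larger of the two numbers rolled: 1 w.p. 1/36, 2 w.p. 1/12, 3 w.p. 5/36, 4 w.p. 7/36, 5 w.p. 1/4, 6 w.p. 11/36
E[payout] = (1/36)·1 + (1/12)·2 + (5/36)·3 + (7/36)·4 + (1/4)·5 + (11/36)·6 = 161/36
Expected profit = 161/36 − 5 = -19/36 ≈ -$0.53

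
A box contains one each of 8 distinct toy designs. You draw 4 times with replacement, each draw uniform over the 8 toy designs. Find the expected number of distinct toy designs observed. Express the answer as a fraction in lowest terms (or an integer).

Let Xⱼ=1 if type j appears at least once. P(Xⱼ=1) = 1 − ((8−1)/8)^4 = 1695/4096.
E[#distinct] = 8·1695/4096 = 1695/512.

1695/512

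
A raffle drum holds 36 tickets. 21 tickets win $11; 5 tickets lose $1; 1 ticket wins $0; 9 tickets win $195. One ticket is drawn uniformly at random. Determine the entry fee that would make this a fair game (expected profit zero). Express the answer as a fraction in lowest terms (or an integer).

1981/36 dollars

E[payout] = (21/36)·11 + (5/36)·(-1) + (1/36)·0 + (9/36)·195 = 1981/36
Fair fee = E[payout] = 1981/36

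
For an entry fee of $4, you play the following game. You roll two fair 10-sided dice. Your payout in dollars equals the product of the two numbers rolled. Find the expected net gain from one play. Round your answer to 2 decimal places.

Distribution of the product of the two numbers rolled: 1 w.p. 1/100, 2 w.p. 1/50, 3 w.p. 1/50, 4 w.p. 3/100, 5 w.p. 1/50, 6 w.p. 1/25, …
E[payout] = (1/100)·1 + (1/50)·2 + (1/50)·3 + (3/100)·4 + (1/50)·5 + (1/25)·6 + (1/50)·7 + (1/25)·8 + (3/100)·9 + (1/25)·10 + (1/25)·12 + (1/50)·14 + (1/50)·15 + (3/100)·16 + (1/25)·18 + (1/25)·20 + (1/50)·21 + (1/25)·24 + (1/100)·25 + (1/50)·27 + (1/50)·28 + (1/25)·30 + (1/50)·32 + (1/50)·35 + (3/100)·36 + (1/25)·40 + (1/50)·42 + (1/50)·45 + (1/50)·48 + (1/100)·49 + (1/50)·50 + (1/50)·54 + (1/50)·56 + (1/50)·60 + (1/50)·63 + (1/100)·64 + (1/50)·70 + (1/50)·72 + (1/50)·80 + (1/100)·81 + (1/50)·90 + (1/100)·100 = 121/4
Expected profit = 121/4 − 4 = 105/4 ≈ $26.25

$26.25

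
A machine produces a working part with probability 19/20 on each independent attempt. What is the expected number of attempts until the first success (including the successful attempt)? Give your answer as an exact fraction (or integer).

For a geometric distribution, E[trials] = 1/p = 1/(19/20) = 20/19.

20/19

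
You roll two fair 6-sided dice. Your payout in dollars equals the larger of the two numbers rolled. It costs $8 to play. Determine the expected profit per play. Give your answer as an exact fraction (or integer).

-127/36 dollars

Distribution of the larger of the two numbers rolled: 1 w.p. 1/36, 2 w.p. 1/12, 3 w.p. 5/36, 4 w.p. 7/36, 5 w.p. 1/4, 6 w.p. 11/36
E[payout] = (1/36)·1 + (1/12)·2 + (5/36)·3 + (7/36)·4 + (1/4)·5 + (11/36)·6 = 161/36
Expected profit = 161/36 − 8 = -127/36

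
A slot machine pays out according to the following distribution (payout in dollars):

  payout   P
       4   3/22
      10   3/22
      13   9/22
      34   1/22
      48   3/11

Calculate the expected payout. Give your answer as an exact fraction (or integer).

E[X] = (3/22)·4 + (3/22)·10 + (9/22)·13 + (1/22)·34 + (3/11)·48
     = 481/22

481/22 dollars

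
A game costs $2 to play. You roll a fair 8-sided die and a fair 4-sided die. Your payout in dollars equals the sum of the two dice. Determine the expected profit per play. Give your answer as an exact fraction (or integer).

$5

Distribution of the sum of the two dice: 2 w.p. 1/32, 3 w.p. 1/16, 4 w.p. 3/32, 5 w.p. 1/8, 6 w.p. 1/8, 7 w.p. 1/8, …
E[payout] = (1/32)·2 + (1/16)·3 + (3/32)·4 + (1/8)·5 + (1/8)·6 + (1/8)·7 + (1/8)·8 + (1/8)·9 + (3/32)·10 + (1/16)·11 + (1/32)·12 = 7
Expected profit = 7 − 2 = 5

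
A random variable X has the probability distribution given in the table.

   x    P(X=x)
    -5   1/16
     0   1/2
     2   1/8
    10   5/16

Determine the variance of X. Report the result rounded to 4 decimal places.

23.9336

E[X] = (1/16)·(-5) + (1/2)·0 + (1/8)·2 + (5/16)·10 = 49/16
E[X²] = (1/16)·25 + (1/2)·0 + (1/8)·4 + (5/16)·100 = 533/16
Var(X) = 533/16 − (49/16)² = 6127/256 ≈ 23.9336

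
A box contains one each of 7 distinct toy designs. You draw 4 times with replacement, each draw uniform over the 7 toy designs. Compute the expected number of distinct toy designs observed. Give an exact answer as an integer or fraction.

Let Xⱼ=1 if type j appears at least once. P(Xⱼ=1) = 1 − ((7−1)/7)^4 = 1105/2401.
E[#distinct] = 7·1105/2401 = 1105/343.

1105/343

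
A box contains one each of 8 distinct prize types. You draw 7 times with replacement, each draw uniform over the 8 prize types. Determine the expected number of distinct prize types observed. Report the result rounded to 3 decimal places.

4.858

Let Xⱼ=1 if type j appears at least once. P(Xⱼ=1) = 1 − ((8−1)/8)^7 = 1273609/2097152.
E[#distinct] = 8·1273609/2097152 = 1273609/262144.
≈ 4.858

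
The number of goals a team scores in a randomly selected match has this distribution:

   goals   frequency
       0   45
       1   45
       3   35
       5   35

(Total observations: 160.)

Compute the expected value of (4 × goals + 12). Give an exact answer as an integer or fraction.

Total = 160, so P(goals=0) = 45/160, etc.
E[4x+12] = (9/32)·12 + (9/32)·16 + (7/32)·24 + (7/32)·32
     = 161/8

161/8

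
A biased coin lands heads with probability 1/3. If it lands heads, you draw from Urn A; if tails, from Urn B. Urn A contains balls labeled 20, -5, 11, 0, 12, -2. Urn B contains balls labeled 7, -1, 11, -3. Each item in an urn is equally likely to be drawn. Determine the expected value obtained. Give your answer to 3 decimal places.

E[X | Urn A] = (20 − 5 + 11 + 0 + 12 − 2)/6 = 6
E[X | Urn B] = (7 − 1 + 11 − 3)/4 = 7/2
E[X] = (1/3)·6 + (2/3)·7/2 = 13/3 ≈ 4.333

4.333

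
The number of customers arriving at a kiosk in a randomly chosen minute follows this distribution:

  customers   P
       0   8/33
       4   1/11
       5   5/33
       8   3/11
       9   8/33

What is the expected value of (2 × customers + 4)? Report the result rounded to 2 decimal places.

E[2x+4] = (8/33)·4 + (1/11)·12 + (5/33)·14 + (3/11)·20 + (8/33)·22
     = 494/33 ≈ 14.97

14.97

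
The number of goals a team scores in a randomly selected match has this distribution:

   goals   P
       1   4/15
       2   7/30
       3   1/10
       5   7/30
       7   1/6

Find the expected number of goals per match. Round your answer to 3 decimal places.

3.367

E[X] = (4/15)·1 + (7/30)·2 + (1/10)·3 + (7/30)·5 + (1/6)·7
     = 101/30 ≈ 3.367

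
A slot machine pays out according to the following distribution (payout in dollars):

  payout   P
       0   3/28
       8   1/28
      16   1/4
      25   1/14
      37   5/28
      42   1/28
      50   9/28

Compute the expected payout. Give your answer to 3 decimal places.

$30.250

E[X] = (3/28)·0 + (1/28)·8 + (1/4)·16 + (1/14)·25 + (5/28)·37 + (1/28)·42 + (9/28)·50
     = 121/4 ≈ 30.250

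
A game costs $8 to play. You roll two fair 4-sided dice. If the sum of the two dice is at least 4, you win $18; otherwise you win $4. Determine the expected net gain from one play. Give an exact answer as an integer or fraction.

59/8 dollars

E[payout] = (3/16)·4 + (13/16)·18 = 123/8
Expected profit = 123/8 − 8 = 59/8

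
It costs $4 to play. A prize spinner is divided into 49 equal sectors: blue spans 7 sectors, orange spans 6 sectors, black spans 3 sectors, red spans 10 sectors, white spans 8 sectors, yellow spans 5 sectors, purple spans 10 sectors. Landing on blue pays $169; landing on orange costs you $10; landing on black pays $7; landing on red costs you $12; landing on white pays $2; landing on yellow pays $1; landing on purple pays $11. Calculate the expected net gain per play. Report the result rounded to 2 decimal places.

$19.57

E[payout] = (7/49)·169 + (6/49)·(-10) + (3/49)·7 + (10/49)·(-12) + (8/49)·2 + (5/49)·1 + (10/49)·11 = 165/7
Expected profit = 165/7 − 4 = 137/7 ≈ $19.57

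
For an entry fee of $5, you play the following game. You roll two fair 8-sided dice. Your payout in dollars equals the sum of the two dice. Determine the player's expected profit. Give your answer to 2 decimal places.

$4.00

Distribution of the sum of the two dice: 2 w.p. 1/64, 3 w.p. 1/32, 4 w.p. 3/64, 5 w.p. 1/16, 6 w.p. 5/64, 7 w.p. 3/32, …
E[payout] = (1/64)·2 + (1/32)·3 + (3/64)·4 + (1/16)·5 + (5/64)·6 + (3/32)·7 + (7/64)·8 + (1/8)·9 + (7/64)·10 + (3/32)·11 + (5/64)·12 + (1/16)·13 + (3/64)·14 + (1/32)·15 + (1/64)·16 = 9
Expected profit = 9 − 5 = 4 ≈ $4.00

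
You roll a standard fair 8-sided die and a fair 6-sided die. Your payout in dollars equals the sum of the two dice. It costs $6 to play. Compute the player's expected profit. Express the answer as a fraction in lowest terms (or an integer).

Distribution of the sum of the two dice: 2 w.p. 1/48, 3 w.p. 1/24, 4 w.p. 1/16, 5 w.p. 1/12, 6 w.p. 5/48, 7 w.p. 1/8, …
E[payout] = (1/48)·2 + (1/24)·3 + (1/16)·4 + (1/12)·5 + (5/48)·6 + (1/8)·7 + (1/8)·8 + (1/8)·9 + (5/48)·10 + (1/12)·11 + (1/16)·12 + (1/24)·13 + (1/48)·14 = 8
Expected profit = 8 − 6 = 2

$2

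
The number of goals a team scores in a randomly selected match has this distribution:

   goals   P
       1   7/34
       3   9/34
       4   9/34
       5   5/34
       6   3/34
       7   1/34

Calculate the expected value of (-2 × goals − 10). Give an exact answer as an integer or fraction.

-290/17

E[-2x-10] = (7/34)·(-12) + (9/34)·(-16) + (9/34)·(-18) + (5/34)·(-20) + (3/34)·(-22) + (1/34)·(-24)
     = -290/17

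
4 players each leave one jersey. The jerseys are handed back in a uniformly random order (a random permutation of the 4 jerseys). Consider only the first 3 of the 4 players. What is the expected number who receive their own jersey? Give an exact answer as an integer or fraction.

3/4

Let Xᵢ = 1 if person i gets their own jersey. For each i, P(Xᵢ=1) = 1/4.
By linearity of expectation, E[X₁+…+X_3] = 3·(1/4) = 3/4.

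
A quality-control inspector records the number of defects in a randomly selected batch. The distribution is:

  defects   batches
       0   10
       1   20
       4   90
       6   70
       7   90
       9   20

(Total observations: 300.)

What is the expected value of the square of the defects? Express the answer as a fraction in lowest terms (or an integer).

1001/30

Total = 300, so P(defects=0) = 10/300, etc.
E[X²] = (1/30)·0 + (1/15)·1 + (3/10)·16 + (7/30)·36 + (3/10)·49 + (1/15)·81
     = 1001/30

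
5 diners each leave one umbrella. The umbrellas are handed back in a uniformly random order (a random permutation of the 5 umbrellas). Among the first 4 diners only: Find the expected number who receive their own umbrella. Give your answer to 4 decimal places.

Let Xᵢ = 1 if person i gets their own umbrella. For each i, P(Xᵢ=1) = 1/5.
By linearity of expectation, E[X₁+…+X_4] = 4·(1/5) = 4/5.
≈ 0.8000

0.8000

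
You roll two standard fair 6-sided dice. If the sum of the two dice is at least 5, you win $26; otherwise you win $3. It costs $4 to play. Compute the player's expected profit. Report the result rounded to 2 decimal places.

E[payout] = (1/6)·3 + (5/6)·26 = 133/6
Expected profit = 133/6 − 4 = 109/6 ≈ $18.17

$18.17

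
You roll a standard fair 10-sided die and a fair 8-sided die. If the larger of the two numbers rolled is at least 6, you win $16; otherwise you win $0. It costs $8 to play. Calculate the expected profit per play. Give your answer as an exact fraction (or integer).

$3

E[payout] = (5/16)·0 + (11/16)·16 = 11
Expected profit = 11 − 8 = 3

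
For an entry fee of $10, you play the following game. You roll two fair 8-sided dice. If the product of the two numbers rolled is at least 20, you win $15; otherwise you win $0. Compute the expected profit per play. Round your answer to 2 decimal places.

-$3.44

E[payout] = (9/16)·0 + (7/16)·15 = 105/16
Expected profit = 105/16 − 10 = -55/16 ≈ -$3.44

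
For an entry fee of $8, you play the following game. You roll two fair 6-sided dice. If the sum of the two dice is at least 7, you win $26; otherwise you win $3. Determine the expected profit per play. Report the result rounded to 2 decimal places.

$8.42

E[payout] = (5/12)·3 + (7/12)·26 = 197/12
Expected profit = 197/12 − 8 = 101/12 ≈ $8.42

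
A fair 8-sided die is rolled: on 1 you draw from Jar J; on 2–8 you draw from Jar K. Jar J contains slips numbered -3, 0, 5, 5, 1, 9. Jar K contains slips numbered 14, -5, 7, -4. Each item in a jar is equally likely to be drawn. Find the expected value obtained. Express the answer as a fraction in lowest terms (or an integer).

E[X | Jar J] = (-3 + 0 + 5 + 5 + 1 + 9)/6 = 17/6
E[X | Jar K] = (14 − 5 + 7 − 4)/4 = 3
E[X] = (1/8)·17/6 + (7/8)·3 = 143/48

143/48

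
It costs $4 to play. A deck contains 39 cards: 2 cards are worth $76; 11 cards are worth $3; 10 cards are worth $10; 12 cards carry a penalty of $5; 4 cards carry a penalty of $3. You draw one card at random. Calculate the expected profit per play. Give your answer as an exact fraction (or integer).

E[payout] = (2/39)·76 + (11/39)·3 + (10/39)·10 + (12/39)·(-5) + (4/39)·(-3) = 71/13
Expected profit = 71/13 − 4 = 19/13

19/13 dollars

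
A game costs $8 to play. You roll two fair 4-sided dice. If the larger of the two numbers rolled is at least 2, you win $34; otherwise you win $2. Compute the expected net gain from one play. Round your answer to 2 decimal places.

E[payout] = (1/16)·2 + (15/16)·34 = 32
Expected profit = 32 − 8 = 24 ≈ $24.00

$24.00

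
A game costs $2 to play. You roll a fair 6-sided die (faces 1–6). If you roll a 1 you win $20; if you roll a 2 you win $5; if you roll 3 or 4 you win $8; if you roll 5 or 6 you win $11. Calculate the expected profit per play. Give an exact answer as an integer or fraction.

17/2 dollars

E[payout] = (1/6)·5 + (1/3)·8 + (1/3)·11 + (1/6)·20 = 21/2
Expected profit = 21/2 − 2 = 17/2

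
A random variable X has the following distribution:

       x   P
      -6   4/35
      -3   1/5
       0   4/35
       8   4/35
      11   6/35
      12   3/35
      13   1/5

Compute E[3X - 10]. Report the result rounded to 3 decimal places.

E[3x-10] = (4/35)·(-28) + (1/5)·(-19) + (4/35)·(-10) + (4/35)·14 + (6/35)·23 + (3/35)·26 + (1/5)·29
     = 38/7 ≈ 5.429

5.429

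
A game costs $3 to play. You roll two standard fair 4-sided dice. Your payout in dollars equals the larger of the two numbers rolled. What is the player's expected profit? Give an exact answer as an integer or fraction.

1/8 dollars

Distribution of the larger of the two numbers rolled: 1 w.p. 1/16, 2 w.p. 3/16, 3 w.p. 5/16, 4 w.p. 7/16
E[payout] = (1/16)·1 + (3/16)·2 + (5/16)·3 + (7/16)·4 = 25/8
Expected profit = 25/8 − 3 = 1/8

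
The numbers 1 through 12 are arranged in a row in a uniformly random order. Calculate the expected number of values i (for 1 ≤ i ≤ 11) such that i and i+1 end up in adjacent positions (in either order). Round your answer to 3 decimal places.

For each i ∈ {1,…,11}, let Xᵢ = 1 if i and i+1 are adjacent. P(Xᵢ=1) = 2·(12−1)!/12! = 2/12.
By linearity, E[ΣXᵢ] = (11)·(2/12) = 11/6.
≈ 1.833

1.833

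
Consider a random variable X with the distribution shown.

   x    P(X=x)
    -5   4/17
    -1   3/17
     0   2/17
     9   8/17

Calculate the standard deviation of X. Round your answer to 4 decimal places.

E[X] = 49/17, E[X²] = 751/17
Var(X) = E[X²] − (E[X])² = 751/17 − 2401/289 = 10366/289
SD(X) = √(10366/289) ≈ 5.9890

5.9890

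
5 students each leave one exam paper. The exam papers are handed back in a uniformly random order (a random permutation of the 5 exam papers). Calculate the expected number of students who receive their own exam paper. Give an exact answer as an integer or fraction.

1

Let Xᵢ = 1 if person i gets their own exam paper. For each i, P(Xᵢ=1) = 1/5.
By linearity of expectation, E[X₁+…+X_5] = 5·(1/5) = 1.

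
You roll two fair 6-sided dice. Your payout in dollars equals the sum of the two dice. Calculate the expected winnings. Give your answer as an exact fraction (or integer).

$7

Distribution of the sum of the two dice: 2 w.p. 1/36, 3 w.p. 1/18, 4 w.p. 1/12, 5 w.p. 1/9, 6 w.p. 5/36, 7 w.p. 1/6, …
E[payout] = (1/36)·2 + (1/18)·3 + (1/12)·4 + (1/9)·5 + (5/36)·6 + (1/6)·7 + (5/36)·8 + (1/9)·9 + (1/12)·10 + (1/18)·11 + (1/36)·12 = 7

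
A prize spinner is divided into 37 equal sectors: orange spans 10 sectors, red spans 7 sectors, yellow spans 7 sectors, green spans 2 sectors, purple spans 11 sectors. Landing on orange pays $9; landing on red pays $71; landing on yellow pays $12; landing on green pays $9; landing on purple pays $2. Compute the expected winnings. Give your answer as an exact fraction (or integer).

E[payout] = (10/37)·9 + (7/37)·71 + (7/37)·12 + (2/37)·9 + (11/37)·2 = 711/37

711/37 dollars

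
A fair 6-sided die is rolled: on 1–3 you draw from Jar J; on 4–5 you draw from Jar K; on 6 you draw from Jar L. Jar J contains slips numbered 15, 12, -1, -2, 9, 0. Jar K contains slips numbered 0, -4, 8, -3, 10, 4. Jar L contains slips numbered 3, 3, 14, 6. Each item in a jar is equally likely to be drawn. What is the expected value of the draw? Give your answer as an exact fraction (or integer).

14/3

E[X | Jar J] = (15 + 12 − 1 − 2 + 9 + 0)/6 = 11/2
E[X | Jar K] = (0 − 4 + 8 − 3 + 10 + 4)/6 = 5/2
E[X | Jar L] = (3 + 3 + 14 + 6)/4 = 13/2
E[X] = (1/2)·11/2 + (1/3)·5/2 + (1/6)·13/2 = 14/3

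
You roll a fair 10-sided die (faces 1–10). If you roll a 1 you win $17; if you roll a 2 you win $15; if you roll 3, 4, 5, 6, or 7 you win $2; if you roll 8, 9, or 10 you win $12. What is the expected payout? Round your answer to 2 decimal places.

E[payout] = (1/2)·2 + (3/10)·12 + (1/10)·15 + (1/10)·17 = 39/5
≈ $7.80

$7.80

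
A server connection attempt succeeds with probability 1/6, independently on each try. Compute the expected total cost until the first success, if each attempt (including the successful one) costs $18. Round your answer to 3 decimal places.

E[#attempts] = 1/p = 6; E[cost] = 18·6 = 108.
≈ 108.000

$108.000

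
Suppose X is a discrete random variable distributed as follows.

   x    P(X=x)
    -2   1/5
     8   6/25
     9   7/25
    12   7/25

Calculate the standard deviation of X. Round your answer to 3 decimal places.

E[X] = 37/5, E[X²] = 1979/25
Var(X) = E[X²] − (E[X])² = 1979/25 − 1369/25 = 122/5
SD(X) = √(122/5) ≈ 4.940

4.940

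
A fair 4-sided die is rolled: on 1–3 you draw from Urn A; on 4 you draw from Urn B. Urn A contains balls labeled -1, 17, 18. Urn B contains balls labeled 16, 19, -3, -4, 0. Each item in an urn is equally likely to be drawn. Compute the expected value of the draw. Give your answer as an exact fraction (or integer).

99/10

E[X | Urn A] = (-1 + 17 + 18)/3 = 34/3
E[X | Urn B] = (16 + 19 − 3 − 4 + 0)/5 = 28/5
E[X] = (3/4)·34/3 + (1/4)·28/5 = 99/10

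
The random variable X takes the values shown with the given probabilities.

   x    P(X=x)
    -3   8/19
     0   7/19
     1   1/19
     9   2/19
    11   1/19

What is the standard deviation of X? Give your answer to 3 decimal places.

4.317

E[X] = 6/19, E[X²] = 356/19
Var(X) = E[X²] − (E[X])² = 356/19 − 36/361 = 6728/361
SD(X) = √(6728/361) ≈ 4.317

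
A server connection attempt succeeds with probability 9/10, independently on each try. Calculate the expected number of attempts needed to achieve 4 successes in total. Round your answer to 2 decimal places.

By linearity (sum of 4 independent geometric waits), E[trials] = 4/p = 4/(9/10) = 40/9.
≈ 4.44

4.44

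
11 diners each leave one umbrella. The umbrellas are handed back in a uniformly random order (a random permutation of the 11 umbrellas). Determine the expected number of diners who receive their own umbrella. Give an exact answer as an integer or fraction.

1

Let Xᵢ = 1 if person i gets their own umbrella. For each i, P(Xᵢ=1) = 1/11.
By linearity of expectation, E[X₁+…+X_11] = 11·(1/11) = 1.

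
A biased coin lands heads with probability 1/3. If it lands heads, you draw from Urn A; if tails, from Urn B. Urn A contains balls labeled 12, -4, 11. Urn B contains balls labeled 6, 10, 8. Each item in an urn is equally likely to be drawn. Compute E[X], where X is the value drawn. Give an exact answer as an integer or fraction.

E[X | Urn A] = (12 − 4 + 11)/3 = 19/3
E[X | Urn B] = (6 + 10 + 8)/3 = 8
E[X] = (1/3)·19/3 + (2/3)·8 = 67/9

67/9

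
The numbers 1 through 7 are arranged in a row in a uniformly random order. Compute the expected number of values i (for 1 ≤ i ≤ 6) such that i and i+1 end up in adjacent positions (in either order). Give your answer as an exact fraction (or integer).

12/7

For each i ∈ {1,…,6}, let Xᵢ = 1 if i and i+1 are adjacent. P(Xᵢ=1) = 2·(7−1)!/7! = 2/7.
By linearity, E[ΣXᵢ] = (6)·(2/7) = 12/7.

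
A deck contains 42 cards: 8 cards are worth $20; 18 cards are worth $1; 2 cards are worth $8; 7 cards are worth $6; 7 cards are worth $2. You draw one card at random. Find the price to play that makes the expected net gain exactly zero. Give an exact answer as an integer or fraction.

E[payout] = (8/42)·20 + (18/42)·1 + (2/42)·8 + (7/42)·6 + (7/42)·2 = 125/21
Fair fee = E[payout] = 125/21

125/21 dollars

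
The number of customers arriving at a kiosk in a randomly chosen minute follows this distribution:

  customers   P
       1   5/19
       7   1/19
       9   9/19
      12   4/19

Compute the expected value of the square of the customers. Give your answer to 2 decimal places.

71.53

E[X²] = (5/19)·1 + (1/19)·49 + (9/19)·81 + (4/19)·144
     = 1359/19 ≈ 71.53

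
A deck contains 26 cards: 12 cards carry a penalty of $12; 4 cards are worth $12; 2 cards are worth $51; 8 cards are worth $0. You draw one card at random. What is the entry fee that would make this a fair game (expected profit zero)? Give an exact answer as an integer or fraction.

E[payout] = (12/26)·(-12) + (4/26)·12 + (2/26)·51 + (8/26)·0 = 3/13
Fair fee = E[payout] = 3/13

3/13 dollars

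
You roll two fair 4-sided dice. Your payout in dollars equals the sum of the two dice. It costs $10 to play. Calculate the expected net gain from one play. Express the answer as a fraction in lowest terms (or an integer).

-$5

Distribution of the sum of the two dice: 2 w.p. 1/16, 3 w.p. 1/8, 4 w.p. 3/16, 5 w.p. 1/4, 6 w.p. 3/16, 7 w.p. 1/8, …
E[payout] = (1/16)·2 + (1/8)·3 + (3/16)·4 + (1/4)·5 + (3/16)·6 + (1/8)·7 + (1/16)·8 = 5
Expected profit = 5 − 10 = -5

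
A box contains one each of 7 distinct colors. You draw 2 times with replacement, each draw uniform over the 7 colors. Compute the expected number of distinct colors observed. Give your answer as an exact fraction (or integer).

13/7

Let Xⱼ=1 if type j appears at least once. P(Xⱼ=1) = 1 − ((7−1)/7)^2 = 13/49.
E[#distinct] = 7·13/49 = 13/7.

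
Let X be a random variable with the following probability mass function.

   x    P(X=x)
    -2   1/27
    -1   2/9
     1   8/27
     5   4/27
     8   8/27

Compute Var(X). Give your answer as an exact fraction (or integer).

E[X] = (1/27)·(-2) + (2/9)·(-1) + (8/27)·1 + (4/27)·5 + (8/27)·8 = 28/9
E[X²] = (1/27)·4 + (2/9)·1 + (8/27)·1 + (4/27)·25 + (8/27)·64 = 70/3
Var(X) = 70/3 − (28/9)² = 1106/81

1106/81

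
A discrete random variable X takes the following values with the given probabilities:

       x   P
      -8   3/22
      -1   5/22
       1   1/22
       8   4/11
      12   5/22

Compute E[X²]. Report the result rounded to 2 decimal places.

65.00

E[X²] = (3/22)·64 + (5/22)·1 + (1/22)·1 + (4/11)·64 + (5/22)·144
     = 65 ≈ 65.00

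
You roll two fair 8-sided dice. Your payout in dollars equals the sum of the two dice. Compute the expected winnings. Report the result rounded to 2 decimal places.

$9.00

Distribution of the sum of the two dice: 2 w.p. 1/64, 3 w.p. 1/32, 4 w.p. 3/64, 5 w.p. 1/16, 6 w.p. 5/64, 7 w.p. 3/32, …
E[payout] = (1/64)·2 + (1/32)·3 + (3/64)·4 + (1/16)·5 + (5/64)·6 + (3/32)·7 + (7/64)·8 + (1/8)·9 + (7/64)·10 + (3/32)·11 + (5/64)·12 + (1/16)·13 + (3/64)·14 + (1/32)·15 + (1/64)·16 = 9
≈ $9.00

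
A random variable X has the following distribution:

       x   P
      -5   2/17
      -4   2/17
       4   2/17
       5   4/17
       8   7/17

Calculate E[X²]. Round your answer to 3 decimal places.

E[X²] = (2/17)·25 + (2/17)·16 + (2/17)·16 + (4/17)·25 + (7/17)·64
     = 662/17 ≈ 38.941

38.941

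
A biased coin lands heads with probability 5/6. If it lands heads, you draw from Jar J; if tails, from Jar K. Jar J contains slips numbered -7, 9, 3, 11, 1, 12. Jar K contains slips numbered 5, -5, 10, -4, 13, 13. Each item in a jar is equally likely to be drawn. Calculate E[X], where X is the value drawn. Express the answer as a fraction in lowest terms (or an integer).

59/12

E[X | Jar J] = (-7 + 9 + 3 + 11 + 1 + 12)/6 = 29/6
E[X | Jar K] = (5 − 5 + 10 − 4 + 13 + 13)/6 = 16/3
E[X] = (5/6)·29/6 + (1/6)·16/3 = 59/12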